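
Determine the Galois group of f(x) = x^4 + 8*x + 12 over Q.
The polynomial is an irreducible quartic over Q and its discriminant is 331776 = 576^2, a perfect square, so the Galois group is contained in A_4. The resolvent cubic y^3 - 48*y - 64 is irreducible over Q. An irreducible resolvent with square discriminant gives A_4.

A_4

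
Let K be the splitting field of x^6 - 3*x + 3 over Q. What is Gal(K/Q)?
The polynomial f is an irreducible sextic over Q, so G = Gal(f/Q) is one of the 16 transitive subgroups 6T1, ..., 6T16 of S_6. The discriminant of f is -9059283, which is not a perfect square, so G is not contained in A_6. The transitive groups of degree 6 not contained in A_6 are: C_6 (6T1, order 6), S_3 (6T2, order 6), D_6 (6T3, order 12), C_3 x S_3 (6T5, order 18), A_4 x C_2 (6T6, order 24), S_4 (6T8, order 24), S_3 x S_3 (6T9, order 36), S_4 x C_2 (6T11, order 48), (S_3 x S_3) : C_2 (6T13, order 72), PGL(2,5) (6T14, order 120), S_6 (6T16, order 720). By Dedekind's theorem, for a prime p not dividing disc(f) the degrees of the irreducible factors of f mod p form the cycle type of an element of G. Factoring f modulo the 28 such primes p <= 127 (skipping 3, 17, 43, which divide the discriminant), each new pattern first appears at: mod 2: f = (x^6 + x + 1), pattern 6; mod 7: f = (x + 1)(x^2 + 4x + 6)(x^3 + 2x^2 + x + 4), pattern 3+2+1; mod 11: f = (x^2 + 9x + 2)(x^4 + 2x^3 + 2x^2 + 7), pattern 4+2; mod 13: f = (x + 3)(x + 8)(x^2 + 3x + 6)(x^2 + 12x + 3), pattern 2+2+1+1; mod 61: f = (x + 40)(x + 51)(x + 57)(x + 59)(x^2 + 37x + 50), pattern 2+1+1+1+1; mod 97: f = (x + 48)(x + 85)(x + 87)(x^3 + 71x^2 + 60x + 63), pattern 3+1+1+1; mod 113: f = (x^2 + 49x + 72)(x^2 + 68x + 105)(x^2 + 109x + 10), pattern 2+2+2; mod 127: f = (x^3 + 39x^2 + 106x + 109)(x^3 + 88x^2 + 18x + 21), pattern 3+3. No other pattern occurs in this range, so the set of observed cycle types is {6, 3+2+1, 4+2, 2+2+1+1, 2+1+1+1+1, 3+1+1+1, 2+2+2, 3+3}. The candidates containing elements of all these cycle types are (S_3 x S_3) : C_2 (6T13) of order 72, S_6 (6T16) of order 720; the others are excluded. The observed types are precisely the cycle types that occur in (S_3 x S_3) : C_2 (6T13) (apart from the identity). Each of the other remaining candidates has further cycle types, and by the Chebotarev density theorem the matching factorization patterns would occur for a proportion of primes equal to their share of the group: S_6 (6T16) additionally contains elements of type 5+1, 4+1+1 (234 of its 720 elements, about 32% of primes). None of the 28 primes tested shows any such pattern (for each of these groups the chance of that is below 10^-4), which rules them out. Hence G = (S_3 x S_3) : C_2 (6T13), of order 72.

(S_3 x S_3) : C_2 (order 72)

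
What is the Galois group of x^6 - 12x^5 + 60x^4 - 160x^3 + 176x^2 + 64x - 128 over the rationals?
The polynomial f is an irreducible sextic over Q, so G = Gal(f/Q) is one of the 16 transitive subgroups 6T1, ..., 6T16 of S_6. The discriminant of f is -3603718079512576, which is not a perfect square, so G is not contained in A_6. The transitive groups of degree 6 not contained in A_6 are: C_6 (6T1, order 6), S_3 (6T2, order 6), D_6 (6T3, order 12), C_3 x S_3 (6T5, order 18), A_4 x C_2 (6T6, order 24), S_4 (6T8, order 24), S_3 x S_3 (6T9, order 36), S_4 x C_2 (6T11, order 48), (S_3 x S_3) : C_2 (6T13, order 72), PGL(2,5) (6T14, order 120), S_6 (6T16, order 720). By Dedekind's theorem, for a prime p not dividing disc(f) the degrees of the irreducible factors of f mod p form the cycle type of an element of G. Factoring f modulo the 67 such primes p <= 347 (skipping 2, 229, which divide the discriminant), each new pattern first appears at: mod 3: f = (x^6 + 2x^3 + 2x^2 + x + 1), pattern 6; mod 5: f = (x^3 + x + 4)(x^3 + 3x^2 + 4x + 3), pattern 3+3; mod 7: f = (x + 1)(x + 2)(x^4 + 6x^3 + 5x^2 + 2x + 6), pattern 4+1+1; mod 13: f = (x^2 + 9x + 11)(x^4 + 5x^3 + 4x^2 + 9x + 12), pattern 4+2; mod 23: f = (x^2 + 6x + 10)(x^2 + 9x + 4)(x^2 + 19x + 6), pattern 2+2+2; mod 29: f = (x + 7)(x + 18)(x^2 + 23x + 7)(x^2 + 27x + 28), pattern 2+2+1+1; mod 193: f = (x + 3)(x + 10)(x + 86)(x + 103)(x + 179)(x + 186), pattern 1+1+1+1+1+1; mod 347: f = (x + 4)(x + 43)(x + 300)(x + 339)(x^2 + 343x + 330), pattern 2+1+1+1+1. No other pattern occurs in this range, so the set of observed cycle types is {6, 3+3, 4+1+1, 4+2, 2+2+2, 2+2+1+1, 1+1+1+1+1+1, 2+1+1+1+1}. The candidates containing elements of all these cycle types are S_4 x C_2 (6T11) of order 48, S_6 (6T16) of order 720; the others are excluded. The observed types are precisely the cycle types that occur in S_4 x C_2 (6T11). Each of the other remaining candidates has further cycle types, and by the Chebotarev density theorem the matching factorization patterns would occur for a proportion of primes equal to their share of the group: S_6 (6T16) additionally contains elements of type 5+1, 3+2+1, 3+1+1+1 (304 of its 720 elements, about 42% of primes). None of the 67 primes tested shows any such pattern (for each of these groups the chance of that is below 10^-4), which rules them out. Hence G = S_4 x C_2 (6T11), of order 48.

6T11: S_4 x C_2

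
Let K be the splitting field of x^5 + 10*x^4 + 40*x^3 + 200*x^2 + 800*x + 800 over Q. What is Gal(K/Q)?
The polynomial f is an irreducible quintic over Q, so G = Gal(f/Q) is a transitive subgroup of S_5: one of C_5 (5T1, order 5), D_5 (5T2, order 10), F_20 (5T3, order 20), A_5 (5T4, order 60) or S_5 (5T5, order 120). The discriminant of f is 165888000000000, which is not a perfect square, so G is not contained in A_5. The transitive groups of degree 5 not contained in A_5 are: F_20 (5T3, order 20), S_5 (5T5, order 120). By Dedekind's theorem, for a prime p not dividing disc(f) the degrees of the irreducible factors of f mod p form the cycle type of an element of G. Factoring f modulo the 18 such primes p <= 73 (skipping 2, 3, 5, which divide the discriminant), each new pattern first appears at: mod 7: f = (x + 4)(x^4 + 6x^3 + 2x^2 + 3x + 4), pattern 4+1; mod 11: f = (x^5 + 10x^4 + 7x^3 + 2x^2 + 8x + 8), pattern 5; mod 19: f = (x + 12)(x^2 + x + 2)(x^2 + 16x + 8), pattern 2+2+1; mod 41: f = (x + 7)(x + 13)(x + 19)(x + 25)(x + 28), pattern 1+1+1+1+1. No other pattern occurs in this range, so the set of observed cycle types is {4+1, 5, 2+2+1, 1+1+1+1+1}. The candidates containing elements of all these cycle types are F_20 (5T3) of order 20, S_5 (5T5) of order 120; the others are excluded. The observed types are precisely the cycle types that occur in F_20 (5T3). Each of the other remaining candidates has further cycle types, and by the Chebotarev density theorem the matching factorization patterns would occur for a proportion of primes equal to their share of the group: S_5 (5T5) additionally contains elements of type 3+2, 3+1+1, 2+1+1+1 (50 of its 120 elements, about 42% of primes). None of the 18 primes tested shows any such pattern (for each of these groups the chance of that is below 10^-4), which rules them out. Hence G = F_20 (5T3), of order 20.

5T3: F_20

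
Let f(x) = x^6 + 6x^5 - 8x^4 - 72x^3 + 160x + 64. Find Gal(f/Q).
The polynomial f is an irreducible sextic over Q, so G = Gal(f/Q) is one of the 16 transitive subgroups 6T1, ..., 6T16 of S_6. The discriminant of f is 870211913777152, which is not a perfect square, so G is not contained in A_6. The transitive groups of degree 6 not contained in A_6 are: C_6 (6T1, order 6), S_3 (6T2, order 6), D_6 (6T3, order 12), C_3 x S_3 (6T5, order 18), A_4 x C_2 (6T6, order 24), S_4 (6T8, order 24), S_3 x S_3 (6T9, order 36), S_4 x C_2 (6T11, order 48), (S_3 x S_3) : C_2 (6T13, order 72), PGL(2,5) (6T14, order 120), S_6 (6T16, order 720). By Dedekind's theorem, for a prime p not dividing disc(f) the degrees of the irreducible factors of f mod p form the cycle type of an element of G. Factoring f modulo the 23 such primes p <= 97 (skipping 2, 37, which divide the discriminant), each new pattern first appears at: mod 3: f = (x^3 + x^2 + 2)(x^3 + 2x^2 + 2x + 2), pattern 3+3; mod 5: f = (x^2 + 3)(x^2 + 2x + 4)(x^2 + 4x + 2), pattern 2+2+2; mod 67: f = (x + 6)(x + 7)(x + 31)(x + 38)(x + 62)(x + 63), pattern 1+1+1+1+1+1. No other pattern occurs in this range, so the set of observed cycle types is {3+3, 2+2+2, 1+1+1+1+1+1}. The candidates containing elements of all these cycle types are C_6 (6T1) of order 6, S_3 (6T2) of order 6, D_6 (6T3) of order 12, C_3 x S_3 (6T5) of order 18, A_4 x C_2 (6T6) of order 24, S_4 (6T8) of order 24, S_3 x S_3 (6T9) of order 36, S_4 x C_2 (6T11) of order 48, (S_3 x S_3) : C_2 (6T13) of order 72, PGL(2,5) (6T14) of order 120, S_6 (6T16) of order 720; the others are excluded. The observed types are precisely the cycle types that occur in S_3 (6T2). Each of the other remaining candidates has further cycle types, and by the Chebotarev density theorem the matching factorization patterns would occur for a proportion of primes equal to their share of the group: C_6 (6T1) additionally contains elements of type 6 (2 of its 6 elements, about 33% of primes); D_6 (6T3) additionally contains elements of type 6, 2+2+1+1 (5 of its 12 elements, about 42% of primes); C_3 x S_3 (6T5) additionally contains elements of type 6, 3+1+1+1 (10 of its 18 elements, about 56% of primes); A_4 x C_2 (6T6) additionally contains elements of type 6, 2+2+1+1, 2+1+1+1+1 (14 of its 24 elements, about 58% of primes); S_4 (6T8) additionally contains elements of type 4+1+1, 2+2+1+1 (9 of its 24 elements, about 38% of primes); S_3 x S_3 (6T9) additionally contains elements of type 6, 3+1+1+1, 2+2+1+1 (25 of its 36 elements, about 69% of primes); S_4 x C_2 (6T11) additionally contains elements of type 6, 4+2, 4+1+1, 2+2+1+1, 2+1+1+1+1 (32 of its 48 elements, about 67% of primes); (S_3 x S_3) : C_2 (6T13) additionally contains elements of type 6, 4+2, 3+2+1, 3+1+1+1, 2+2+1+1, 2+1+1+1+1 (61 of its 72 elements, about 85% of primes); PGL(2,5) (6T14) additionally contains elements of type 6, 5+1, 4+1+1, 2+2+1+1 (89 of its 120 elements, about 74% of primes); S_6 (6T16) additionally contains elements of type 6, 5+1, 4+2, 4+1+1, 3+2+1, 3+1+1+1, 2+2+1+1, 2+1+1+1+1 (664 of its 720 elements, about 92% of primes). None of the 23 primes tested shows any such pattern (for each of these groups the chance of that is below 10^-4), which rules them out. Hence G = S_3 (6T2), of order 6.

6T2: S_3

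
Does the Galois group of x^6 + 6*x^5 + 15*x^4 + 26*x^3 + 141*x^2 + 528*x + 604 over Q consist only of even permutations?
The polynomial is irreducible of degree 6 over Q. Its discriminant is -941328478973952, which is not a perfect square. A Galois group lies in the alternating group exactly when the discriminant is a square in Q, so the Galois group (S_3) is not contained in A_6.

No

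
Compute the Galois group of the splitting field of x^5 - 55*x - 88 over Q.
A_5 (order 60)

The polynomial f is an irreducible quintic over Q, so G = Gal(f/Q) is a transitive subgroup of S_5: one of C_5 (5T1, order 5), D_5 (5T2, order 10), F_20 (5T3, order 20), A_5 (5T4, order 60) or S_5 (5T5, order 120). The discriminant of f is 58564000000 = 242000^2, a perfect square, so G is contained in A_5. The transitive groups of degree 5 contained in A_5 are: C_5 (5T1, order 5), D_5 (5T2, order 10), A_5 (5T4, order 60). By Dedekind's theorem, for a prime p not dividing disc(f) the degrees of the irreducible factors of f mod p form the cycle type of an element of G. Factoring f modulo the 3 such primes p <= 13 (skipping 2, 5, 11, which divide the discriminant), each new pattern first appears at: mod 3: f = (x^5 + 2x + 2), pattern 5; mod 13: f = (x + 5)(x + 7)(x^3 + x^2 + 5x + 9), pattern 3+1+1. No other pattern occurs in this range, so the set of observed cycle types is {5, 3+1+1}. Among the candidates above, the only group containing elements of all these cycle types is A_5 (5T4) — each of C_5 (5T1), D_5 (5T2) lacks at least one of them. Hence G = A_5 (5T4), of order 60.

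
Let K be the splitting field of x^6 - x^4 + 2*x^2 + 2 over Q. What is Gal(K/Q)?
The polynomial f is an irreducible sextic over Q, so G = Gal(f/Q) is one of the 16 transitive subgroups 6T1, ..., 6T16 of S_6. The discriminant of f is -5120000, which is not a perfect square, so G is not contained in A_6. The transitive groups of degree 6 not contained in A_6 are: C_6 (6T1, order 6), S_3 (6T2, order 6), D_6 (6T3, order 12), C_3 x S_3 (6T5, order 18), A_4 x C_2 (6T6, order 24), S_4 (6T8, order 24), S_3 x S_3 (6T9, order 36), S_4 x C_2 (6T11, order 48), (S_3 x S_3) : C_2 (6T13, order 72), PGL(2,5) (6T14, order 120), S_6 (6T16, order 720). By Dedekind's theorem, for a prime p not dividing disc(f) the degrees of the irreducible factors of f mod p form the cycle type of an element of G. Factoring f modulo the 22 such primes p <= 89 (skipping 2, 5, which divide the discriminant), each new pattern first appears at: mod 3: f = (x^3 + x^2 + 2)(x^3 + 2x^2 + 1), pattern 3+3; mod 7: f = (x^2 + 2)(x^2 + x + 6)(x^2 + 6x + 6), pattern 2+2+2; mod 13: f = (x + 4)(x + 9)(x^4 + 2x^2 + 8), pattern 4+1+1; mod 43: f = (x + 12)(x + 31)(x^2 + 4)(x^2 + 10), pattern 2+2+1+1. No other pattern occurs in this range, so the set of observed cycle types is {3+3, 2+2+2, 4+1+1, 2+2+1+1}. The candidates containing elements of all these cycle types are S_4 (6T8) of order 24, S_4 x C_2 (6T11) of order 48, PGL(2,5) (6T14) of order 120, S_6 (6T16) of order 720; the others are excluded. The observed types are precisely the cycle types that occur in S_4 (6T8) (apart from the identity). Each of the other remaining candidates has further cycle types, and by the Chebotarev density theorem the matching factorization patterns would occur for a proportion of primes equal to their share of the group: S_4 x C_2 (6T11) additionally contains elements of type 6, 4+2, 2+1+1+1+1 (17 of its 48 elements, about 35% of primes); PGL(2,5) (6T14) additionally contains elements of type 6, 5+1 (44 of its 120 elements, about 37% of primes); S_6 (6T16) additionally contains elements of type 6, 5+1, 4+2, 3+2+1, 3+1+1+1, 2+1+1+1+1 (529 of its 720 elements, about 73% of primes). None of the 22 primes tested shows any such pattern (for each of these groups the chance of that is below 10^-4), which rules them out. Hence G = S_4 (6T8), of order 24.

S_4, S_4(6c), the S_4-action on 6 points not in A_6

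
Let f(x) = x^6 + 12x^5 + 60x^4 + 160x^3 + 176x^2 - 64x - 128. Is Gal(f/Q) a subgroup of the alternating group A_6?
The polynomial is irreducible of degree 6 over Q. Its discriminant is -3603718079512576, which is not a perfect square. A Galois group lies in the alternating group exactly when the discriminant is a square in Q, so the Galois group (S_4 x C_2) is not contained in A_6.

No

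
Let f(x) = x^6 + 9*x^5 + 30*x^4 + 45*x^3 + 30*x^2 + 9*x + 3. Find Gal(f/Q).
S_3

The polynomial f is an irreducible sextic over Q, so G = Gal(f/Q) is one of the 16 transitive subgroups 6T1, ..., 6T16 of S_6. The discriminant of f is -34992, which is not a perfect square, so G is not contained in A_6. The transitive groups of degree 6 not contained in A_6 are: C_6 (6T1, order 6), S_3 (6T2, order 6), D_6 (6T3, order 12), C_3 x S_3 (6T5, order 18), A_4 x C_2 (6T6, order 24), S_4 (6T8, order 24), S_3 x S_3 (6T9, order 36), S_4 x C_2 (6T11, order 48), (S_3 x S_3) : C_2 (6T13, order 72), PGL(2,5) (6T14, order 120), S_6 (6T16, order 720). By Dedekind's theorem, for a prime p not dividing disc(f) the degrees of the irreducible factors of f mod p form the cycle type of an element of G. Factoring f modulo the 23 such primes p <= 97 (skipping 2, 3, which divide the discriminant), each new pattern first appears at: mod 5: f = (x^2 + 2)(x^2 + x + 1)(x^2 + 3x + 4), pattern 2+2+2; mod 7: f = (x^3 + 5x + 5)(x^3 + 2x^2 + 4x + 2), pattern 3+3; mod 31: f = (x + 5)(x + 9)(x + 11)(x + 23)(x + 25)(x + 29), pattern 1+1+1+1+1+1. No other pattern occurs in this range, so the set of observed cycle types is {2+2+2, 3+3, 1+1+1+1+1+1}. The candidates containing elements of all these cycle types are C_6 (6T1) of order 6, S_3 (6T2) of order 6, D_6 (6T3) of order 12, C_3 x S_3 (6T5) of order 18, A_4 x C_2 (6T6) of order 24, S_4 (6T8) of order 24, S_3 x S_3 (6T9) of order 36, S_4 x C_2 (6T11) of order 48, (S_3 x S_3) : C_2 (6T13) of order 72, PGL(2,5) (6T14) of order 120, S_6 (6T16) of order 720; the others are excluded. The observed types are precisely the cycle types that occur in S_3 (6T2). Each of the other remaining candidates has further cycle types, and by the Chebotarev density theorem the matching factorization patterns would occur for a proportion of primes equal to their share of the group: C_6 (6T1) additionally contains elements of type 6 (2 of its 6 elements, about 33% of primes); D_6 (6T3) additionally contains elements of type 6, 2+2+1+1 (5 of its 12 elements, about 42% of primes); C_3 x S_3 (6T5) additionally contains elements of type 6, 3+1+1+1 (10 of its 18 elements, about 56% of primes); A_4 x C_2 (6T6) additionally contains elements of type 6, 2+2+1+1, 2+1+1+1+1 (14 of its 24 elements, about 58% of primes); S_4 (6T8) additionally contains elements of type 4+1+1, 2+2+1+1 (9 of its 24 elements, about 38% of primes); S_3 x S_3 (6T9) additionally contains elements of type 6, 3+1+1+1, 2+2+1+1 (25 of its 36 elements, about 69% of primes); S_4 x C_2 (6T11) additionally contains elements of type 6, 4+2, 4+1+1, 2+2+1+1, 2+1+1+1+1 (32 of its 48 elements, about 67% of primes); (S_3 x S_3) : C_2 (6T13) additionally contains elements of type 6, 4+2, 3+2+1, 3+1+1+1, 2+2+1+1, 2+1+1+1+1 (61 of its 72 elements, about 85% of primes); PGL(2,5) (6T14) additionally contains elements of type 6, 5+1, 4+1+1, 2+2+1+1 (89 of its 120 elements, about 74% of primes); S_6 (6T16) additionally contains elements of type 6, 5+1, 4+2, 4+1+1, 3+2+1, 3+1+1+1, 2+2+1+1, 2+1+1+1+1 (664 of its 720 elements, about 92% of primes). None of the 23 primes tested shows any such pattern (for each of these groups the chance of that is below 10^-4), which rules them out. Hence G = S_3 (6T2), of order 6.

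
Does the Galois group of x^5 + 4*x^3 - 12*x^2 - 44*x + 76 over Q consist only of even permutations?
The polynomial is irreducible of degree 5 over Q. Its discriminant is 581920000, which is not a perfect square. A Galois group lies in the alternating group exactly when the discriminant is a square in Q, so the Galois group (S_5) is not contained in A_5.

No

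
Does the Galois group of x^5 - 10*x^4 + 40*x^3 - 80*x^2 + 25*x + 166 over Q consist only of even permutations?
The polynomial is irreducible of degree 5 over Q. Its discriminant is 58564000000 = 242000^2, a perfect square. A Galois group lies in the alternating group exactly when the discriminant is a square in Q, so the Galois group (A_5) is contained in A_5.

Yes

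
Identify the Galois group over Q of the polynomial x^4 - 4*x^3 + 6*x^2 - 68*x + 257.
The polynomial is an irreducible quartic over Q and its discriminant is 1358954496 = 36864^2, a perfect square, so the Galois group is contained in A_4. The resolvent cubic y^3 - 6*y^2 - 756*y - 2568 is irreducible over Q. An irreducible resolvent with square discriminant gives A_4.

A_4 (also written A4)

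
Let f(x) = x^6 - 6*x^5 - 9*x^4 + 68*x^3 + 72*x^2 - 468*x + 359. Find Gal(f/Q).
A_4 x C_2 (also written A4xC2)

The polynomial f is an irreducible sextic over Q, so G = Gal(f/Q) is one of the 16 transitive subgroups 6T1, ..., 6T16 of S_6. The discriminant of f is -9221581132716096, which is not a perfect square, so G is not contained in A_6. The transitive groups of degree 6 not contained in A_6 are: C_6 (6T1, order 6), S_3 (6T2, order 6), D_6 (6T3, order 12), C_3 x S_3 (6T5, order 18), A_4 x C_2 (6T6, order 24), S_4 (6T8, order 24), S_3 x S_3 (6T9, order 36), S_4 x C_2 (6T11, order 48), (S_3 x S_3) : C_2 (6T13, order 72), PGL(2,5) (6T14, order 120), S_6 (6T16, order 720). By Dedekind's theorem, for a prime p not dividing disc(f) the degrees of the irreducible factors of f mod p form the cycle type of an element of G. Factoring f modulo the 33 such primes p <= 149 (skipping 2, 3, which divide the discriminant), each new pattern first appears at: mod 5: f = (x^3 + 2x + 1)(x^3 + 4x^2 + 4x + 4), pattern 3+3; mod 7: f = (x^6 + x^5 + 5x^4 + 5x^3 + 2x^2 + x + 2), pattern 6; mod 17: f = (x + 15)(x + 16)(x^2 + 4x + 14)(x^2 + 10x + 11), pattern 2+2+1+1; mod 19: f = (x + 3)(x + 12)(x + 15)(x + 16)(x^2 + 5x + 8), pattern 2+1+1+1+1; mod 71: f = (x^2 + 27x + 12)(x^2 + 47x + 32)(x^2 + 62x + 54), pattern 2+2+2. No other pattern occurs in this range, so the set of observed cycle types is {3+3, 6, 2+2+1+1, 2+1+1+1+1, 2+2+2}. The candidates containing elements of all these cycle types are A_4 x C_2 (6T6) of order 24, S_4 x C_2 (6T11) of order 48, (S_3 x S_3) : C_2 (6T13) of order 72, S_6 (6T16) of order 720; the others are excluded. The observed types are precisely the cycle types that occur in A_4 x C_2 (6T6) (apart from the identity). Each of the other remaining candidates has further cycle types, and by the Chebotarev density theorem the matching factorization patterns would occur for a proportion of primes equal to their share of the group: S_4 x C_2 (6T11) additionally contains elements of type 4+2, 4+1+1 (12 of its 48 elements, about 25% of primes); (S_3 x S_3) : C_2 (6T13) additionally contains elements of type 4+2, 3+2+1, 3+1+1+1 (34 of its 72 elements, about 47% of primes); S_6 (6T16) additionally contains elements of type 5+1, 4+2, 4+1+1, 3+2+1, 3+1+1+1 (484 of its 720 elements, about 67% of primes). None of the 33 primes tested shows any such pattern (for each of these groups the chance of that is below 10^-4), which rules them out. Hence G = A_4 x C_2 (6T6), of order 24.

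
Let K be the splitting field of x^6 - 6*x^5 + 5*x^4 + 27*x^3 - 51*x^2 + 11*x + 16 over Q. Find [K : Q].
60

The degree of the splitting field over Q equals the order of the Galois group, so first determine the group. The polynomial f is an irreducible sextic over Q, so G = Gal(f/Q) is one of the 16 transitive subgroups 6T1, ..., 6T16 of S_6. The discriminant of f is 30991489 = 5567^2, a perfect square, so G is contained in A_6. The transitive groups of degree 6 contained in A_6 are: A_4 (6T4, order 12), S_4 (6T7, order 24), (C_3 x C_3) : C_4 (6T10, order 36), PSL(2,5) (6T12, order 60), A_6 (6T15, order 360). By Dedekind's theorem, for a prime p not dividing disc(f) the degrees of the irreducible factors of f mod p form the cycle type of an element of G. Factoring f modulo the 21 such primes p <= 79 (skipping 19, which divides the discriminant), each new pattern first appears at: mod 2: f = (x)(x^5 + x^3 + x^2 + x + 1), pattern 5+1; mod 7: f = (x^3 + 2x^2 + 4x + 5)(x^3 + 6x^2 + 3x + 6), pattern 3+3; mod 61: f = (x + 1)(x + 23)(x^2 + 44x + 55)(x^2 + 48x + 60), pattern 2+2+1+1. No other pattern occurs in this range, so the set of observed cycle types is {5+1, 3+3, 2+2+1+1}. The candidates containing elements of all these cycle types are PSL(2,5) (6T12) of order 60, A_6 (6T15) of order 360; the others are excluded. The observed types are precisely the cycle types that occur in PSL(2,5) (6T12) (apart from the identity). Each of the other remaining candidates has further cycle types, and by the Chebotarev density theorem the matching factorization patterns would occur for a proportion of primes equal to their share of the group: A_6 (6T15) additionally contains elements of type 4+2, 3+1+1+1 (130 of its 360 elements, about 36% of primes). None of the 21 primes tested shows any such pattern (for each of these groups the chance of that is below 10^-4), which rules them out. Hence G = PSL(2,5) (6T12), of order 60. The Galois group PSL(2,5) (6T12) has order 60, so the splitting field has degree 60 over Q.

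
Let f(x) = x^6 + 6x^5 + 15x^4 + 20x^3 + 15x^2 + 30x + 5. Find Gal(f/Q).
The polynomial f is an irreducible sextic over Q, so G = Gal(f/Q) is one of the 16 transitive subgroups 6T1, ..., 6T16 of S_6. The discriminant of f is 746496000000 = 864000^2, a perfect square, so G is contained in A_6. The transitive groups of degree 6 contained in A_6 are: A_4 (6T4, order 12), S_4 (6T7, order 24), (C_3 x C_3) : C_4 (6T10, order 36), PSL(2,5) (6T12, order 60), A_6 (6T15, order 360). By Dedekind's theorem, for a prime p not dividing disc(f) the degrees of the irreducible factors of f mod p form the cycle type of an element of G. Factoring f modulo the 6 such primes p <= 23 (skipping 2, 3, 5, which divide the discriminant), each new pattern first appears at: mod 7: f = (x + 4)(x^5 + 2x^4 + 6x^2 + 5x + 3), pattern 5+1; mod 23: f = (x + 8)(x + 13)(x + 22)(x^3 + 9x^2 + 5x + 13), pattern 3+1+1+1. No other pattern occurs in this range, so the set of observed cycle types is {5+1, 3+1+1+1}. Among the candidates above, the only group containing elements of all these cycle types is A_6 (6T15) — each of A_4 (6T4), S_4 (6T7), (C_3 x C_3) : C_4 (6T10), PSL(2,5) (6T12) lacks at least one of them. Hence G = A_6 (6T15), of order 360.

A_6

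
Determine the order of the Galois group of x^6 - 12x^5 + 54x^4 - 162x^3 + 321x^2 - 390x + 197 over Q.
The degree of the splitting field over Q equals the order of the Galois group, so first determine the group. The polynomial f is an irreducible sextic over Q, so G = Gal(f/Q) is one of the 16 transitive subgroups 6T1, ..., 6T16 of S_6. The discriminant of f is 1323222688272384 = 36376128^2, a perfect square, so G is contained in A_6. The transitive groups of degree 6 contained in A_6 are: A_4 (6T4, order 12), S_4 (6T7, order 24), (C_3 x C_3) : C_4 (6T10, order 36), PSL(2,5) (6T12, order 60), A_6 (6T15, order 360). By Dedekind's theorem, for a prime p not dividing disc(f) the degrees of the irreducible factors of f mod p form the cycle type of an element of G. Factoring f modulo the 33 such primes p <= 149 (skipping 2, 3, which divide the discriminant), each new pattern first appears at: mod 5: f = (x^3 + x^2 + 3x + 1)(x^3 + 2x^2 + 4x + 2), pattern 3+3; mod 17: f = (x + 7)(x + 15)(x^2 + 7x + 13)(x^2 + 10x + 2), pattern 2+2+1+1; mod 71: f = (x + 32)(x + 34)(x + 45)(x + 46)(x + 54)(x + 61), pattern 1+1+1+1+1+1. No other pattern occurs in this range, so the set of observed cycle types is {3+3, 2+2+1+1, 1+1+1+1+1+1}. The candidates containing elements of all these cycle types are A_4 (6T4) of order 12, S_4 (6T7) of order 24, (C_3 x C_3) : C_4 (6T10) of order 36, PSL(2,5) (6T12) of order 60, A_6 (6T15) of order 360; the others are excluded. The observed types are precisely the cycle types that occur in A_4 (6T4). Each of the other remaining candidates has further cycle types, and by the Chebotarev density theorem the matching factorization patterns would occur for a proportion of primes equal to their share of the group: S_4 (6T7) additionally contains elements of type 4+2 (6 of its 24 elements, about 25% of primes); (C_3 x C_3) : C_4 (6T10) additionally contains elements of type 4+2, 3+1+1+1 (22 of its 36 elements, about 61% of primes); PSL(2,5) (6T12) additionally contains elements of type 5+1 (24 of its 60 elements, about 40% of primes); A_6 (6T15) additionally contains elements of type 5+1, 4+2, 3+1+1+1 (274 of its 360 elements, about 76% of primes). None of the 33 primes tested shows any such pattern (for each of these groups the chance of that is below 10^-4), which rules them out. Hence G = A_4 (6T4), of order 12. The Galois group A_4 (6T4) has order 12, so the splitting field has degree 12 over Q.

12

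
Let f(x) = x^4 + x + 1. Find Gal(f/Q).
The polynomial is an irreducible quartic over Q and its discriminant is 229, which is not a perfect square, so the Galois group is not contained in A_4. The resolvent cubic y^3 - 4*y - 1 is irreducible over Q. An irreducible resolvent with non-square discriminant gives S_4.

S_4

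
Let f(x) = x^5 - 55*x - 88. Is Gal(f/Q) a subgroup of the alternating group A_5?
Yes

The polynomial is irreducible of degree 5 over Q. Its discriminant is 58564000000 = 242000^2, a perfect square. A Galois group lies in the alternating group exactly when the discriminant is a square in Q, so the Galois group (A_5) is contained in A_5.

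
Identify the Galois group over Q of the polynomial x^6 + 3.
The polynomial f is an irreducible sextic over Q, so G = Gal(f/Q) is one of the 16 transitive subgroups 6T1, ..., 6T16 of S_6. The discriminant of f is -11337408, which is not a perfect square, so G is not contained in A_6. The transitive groups of degree 6 not contained in A_6 are: C_6 (6T1, order 6), S_3 (6T2, order 6), D_6 (6T3, order 12), C_3 x S_3 (6T5, order 18), A_4 x C_2 (6T6, order 24), S_4 (6T8, order 24), S_3 x S_3 (6T9, order 36), S_4 x C_2 (6T11, order 48), (S_3 x S_3) : C_2 (6T13, order 72), PGL(2,5) (6T14, order 120), S_6 (6T16, order 720). By Dedekind's theorem, for a prime p not dividing disc(f) the degrees of the irreducible factors of f mod p form the cycle type of an element of G. Factoring f modulo the 23 such primes p <= 97 (skipping 2, 3, which divide the discriminant), each new pattern first appears at: mod 5: f = (x^2 + 2)(x^2 + x + 2)(x^2 + 4x + 2), pattern 2+2+2; mod 7: f = (x^3 + 2)(x^3 + 5), pattern 3+3; mod 61: f = (x + 3)(x + 19)(x + 22)(x + 39)(x + 42)(x + 58), pattern 1+1+1+1+1+1. No other pattern occurs in this range, so the set of observed cycle types is {2+2+2, 3+3, 1+1+1+1+1+1}. The candidates containing elements of all these cycle types are C_6 (6T1) of order 6, S_3 (6T2) of order 6, D_6 (6T3) of order 12, C_3 x S_3 (6T5) of order 18, A_4 x C_2 (6T6) of order 24, S_4 (6T8) of order 24, S_3 x S_3 (6T9) of order 36, S_4 x C_2 (6T11) of order 48, (S_3 x S_3) : C_2 (6T13) of order 72, PGL(2,5) (6T14) of order 120, S_6 (6T16) of order 720; the others are excluded. The observed types are precisely the cycle types that occur in S_3 (6T2). Each of the other remaining candidates has further cycle types, and by the Chebotarev density theorem the matching factorization patterns would occur for a proportion of primes equal to their share of the group: C_6 (6T1) additionally contains elements of type 6 (2 of its 6 elements, about 33% of primes); D_6 (6T3) additionally contains elements of type 6, 2+2+1+1 (5 of its 12 elements, about 42% of primes); C_3 x S_3 (6T5) additionally contains elements of type 6, 3+1+1+1 (10 of its 18 elements, about 56% of primes); A_4 x C_2 (6T6) additionally contains elements of type 6, 2+2+1+1, 2+1+1+1+1 (14 of its 24 elements, about 58% of primes); S_4 (6T8) additionally contains elements of type 4+1+1, 2+2+1+1 (9 of its 24 elements, about 38% of primes); S_3 x S_3 (6T9) additionally contains elements of type 6, 3+1+1+1, 2+2+1+1 (25 of its 36 elements, about 69% of primes); S_4 x C_2 (6T11) additionally contains elements of type 6, 4+2, 4+1+1, 2+2+1+1, 2+1+1+1+1 (32 of its 48 elements, about 67% of primes); (S_3 x S_3) : C_2 (6T13) additionally contains elements of type 6, 4+2, 3+2+1, 3+1+1+1, 2+2+1+1, 2+1+1+1+1 (61 of its 72 elements, about 85% of primes); PGL(2,5) (6T14) additionally contains elements of type 6, 5+1, 4+1+1, 2+2+1+1 (89 of its 120 elements, about 74% of primes); S_6 (6T16) additionally contains elements of type 6, 5+1, 4+2, 4+1+1, 3+2+1, 3+1+1+1, 2+2+1+1, 2+1+1+1+1 (664 of its 720 elements, about 92% of primes). None of the 23 primes tested shows any such pattern (for each of these groups the chance of that is below 10^-4), which rules them out. Hence G = S_3 (6T2), of order 6.

S_3, S_3 acting on 6 points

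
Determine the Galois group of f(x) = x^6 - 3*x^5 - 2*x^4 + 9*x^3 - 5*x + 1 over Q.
6T2: S_3

The polynomial f is an irreducible sextic over Q, so G = Gal(f/Q) is one of the 16 transitive subgroups 6T1, ..., 6T16 of S_6. The discriminant of f is 810448, which is not a perfect square, so G is not contained in A_6. The transitive groups of degree 6 not contained in A_6 are: C_6 (6T1, order 6), S_3 (6T2, order 6), D_6 (6T3, order 12), C_3 x S_3 (6T5, order 18), A_4 x C_2 (6T6, order 24), S_4 (6T8, order 24), S_3 x S_3 (6T9, order 36), S_4 x C_2 (6T11, order 48), (S_3 x S_3) : C_2 (6T13, order 72), PGL(2,5) (6T14, order 120), S_6 (6T16, order 720). By Dedekind's theorem, for a prime p not dividing disc(f) the degrees of the irreducible factors of f mod p form the cycle type of an element of G. Factoring f modulo the 23 such primes p <= 97 (skipping 2, 37, which divide the discriminant), each new pattern first appears at: mod 3: f = (x^3 + x^2 + 2)(x^3 + 2x^2 + 2x + 2), pattern 3+3; mod 5: f = (x^2 + 2)(x^2 + 3x + 3)(x^2 + 4x + 1), pattern 2+2+2; mod 67: f = (x + 2)(x + 18)(x + 30)(x + 36)(x + 48)(x + 64), pattern 1+1+1+1+1+1. No other pattern occurs in this range, so the set of observed cycle types is {3+3, 2+2+2, 1+1+1+1+1+1}. The candidates containing elements of all these cycle types are C_6 (6T1) of order 6, S_3 (6T2) of order 6, D_6 (6T3) of order 12, C_3 x S_3 (6T5) of order 18, A_4 x C_2 (6T6) of order 24, S_4 (6T8) of order 24, S_3 x S_3 (6T9) of order 36, S_4 x C_2 (6T11) of order 48, (S_3 x S_3) : C_2 (6T13) of order 72, PGL(2,5) (6T14) of order 120, S_6 (6T16) of order 720; the others are excluded. The observed types are precisely the cycle types that occur in S_3 (6T2). Each of the other remaining candidates has further cycle types, and by the Chebotarev density theorem the matching factorization patterns would occur for a proportion of primes equal to their share of the group: C_6 (6T1) additionally contains elements of type 6 (2 of its 6 elements, about 33% of primes); D_6 (6T3) additionally contains elements of type 6, 2+2+1+1 (5 of its 12 elements, about 42% of primes); C_3 x S_3 (6T5) additionally contains elements of type 6, 3+1+1+1 (10 of its 18 elements, about 56% of primes); A_4 x C_2 (6T6) additionally contains elements of type 6, 2+2+1+1, 2+1+1+1+1 (14 of its 24 elements, about 58% of primes); S_4 (6T8) additionally contains elements of type 4+1+1, 2+2+1+1 (9 of its 24 elements, about 38% of primes); S_3 x S_3 (6T9) additionally contains elements of type 6, 3+1+1+1, 2+2+1+1 (25 of its 36 elements, about 69% of primes); S_4 x C_2 (6T11) additionally contains elements of type 6, 4+2, 4+1+1, 2+2+1+1, 2+1+1+1+1 (32 of its 48 elements, about 67% of primes); (S_3 x S_3) : C_2 (6T13) additionally contains elements of type 6, 4+2, 3+2+1, 3+1+1+1, 2+2+1+1, 2+1+1+1+1 (61 of its 72 elements, about 85% of primes); PGL(2,5) (6T14) additionally contains elements of type 6, 5+1, 4+1+1, 2+2+1+1 (89 of its 120 elements, about 74% of primes); S_6 (6T16) additionally contains elements of type 6, 5+1, 4+2, 4+1+1, 3+2+1, 3+1+1+1, 2+2+1+1, 2+1+1+1+1 (664 of its 720 elements, about 92% of primes). None of the 23 primes tested shows any such pattern (for each of these groups the chance of that is below 10^-4), which rules them out. Hence G = S_3 (6T2), of order 6.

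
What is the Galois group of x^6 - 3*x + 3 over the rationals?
The polynomial f is an irreducible sextic over Q, so G = Gal(f/Q) is one of the 16 transitive subgroups 6T1, ..., 6T16 of S_6. The discriminant of f is -9059283, which is not a perfect square, so G is not contained in A_6. The transitive groups of degree 6 not contained in A_6 are: C_6 (6T1, order 6), S_3 (6T2, order 6), D_6 (6T3, order 12), C_3 x S_3 (6T5, order 18), A_4 x C_2 (6T6, order 24), S_4 (6T8, order 24), S_3 x S_3 (6T9, order 36), S_4 x C_2 (6T11, order 48), (S_3 x S_3) : C_2 (6T13, order 72), PGL(2,5) (6T14, order 120), S_6 (6T16, order 720). By Dedekind's theorem, for a prime p not dividing disc(f) the degrees of the irreducible factors of f mod p form the cycle type of an element of G. Factoring f modulo the 28 such primes p <= 127 (skipping 3, 17, 43, which divide the discriminant), each new pattern first appears at: mod 2: f = (x^6 + x + 1), pattern 6; mod 7: f = (x + 1)(x^2 + 4x + 6)(x^3 + 2x^2 + x + 4), pattern 3+2+1; mod 11: f = (x^2 + 9x + 2)(x^4 + 2x^3 + 2x^2 + 7), pattern 4+2; mod 13: f = (x + 3)(x + 8)(x^2 + 3x + 6)(x^2 + 12x + 3), pattern 2+2+1+1; mod 61: f = (x + 40)(x + 51)(x + 57)(x + 59)(x^2 + 37x + 50), pattern 2+1+1+1+1; mod 97: f = (x + 48)(x + 85)(x + 87)(x^3 + 71x^2 + 60x + 63), pattern 3+1+1+1; mod 113: f = (x^2 + 49x + 72)(x^2 + 68x + 105)(x^2 + 109x + 10), pattern 2+2+2; mod 127: f = (x^3 + 39x^2 + 106x + 109)(x^3 + 88x^2 + 18x + 21), pattern 3+3. No other pattern occurs in this range, so the set of observed cycle types is {6, 3+2+1, 4+2, 2+2+1+1, 2+1+1+1+1, 3+1+1+1, 2+2+2, 3+3}. The candidates containing elements of all these cycle types are (S_3 x S_3) : C_2 (6T13) of order 72, S_6 (6T16) of order 720; the others are excluded. The observed types are precisely the cycle types that occur in (S_3 x S_3) : C_2 (6T13) (apart from the identity). Each of the other remaining candidates has further cycle types, and by the Chebotarev density theorem the matching factorization patterns would occur for a proportion of primes equal to their share of the group: S_6 (6T16) additionally contains elements of type 5+1, 4+1+1 (234 of its 720 elements, about 32% of primes). None of the 28 primes tested shows any such pattern (for each of these groups the chance of that is below 10^-4), which rules them out. Hence G = (S_3 x S_3) : C_2 (6T13), of order 72.

(S_3 x S_3) : C_2, the group 6T13 of order 72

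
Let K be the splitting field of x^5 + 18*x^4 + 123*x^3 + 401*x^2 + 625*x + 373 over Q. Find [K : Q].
The degree of the splitting field over Q equals the order of the Galois group, so first determine the group. The polynomial f is an irreducible quintic over Q, so G = Gal(f/Q) is a transitive subgroup of S_5: one of C_5 (5T1, order 5), D_5 (5T2, order 10), F_20 (5T3, order 20), A_5 (5T4, order 60) or S_5 (5T5, order 120). The discriminant of f is 14641 = 121^2, a perfect square, so G is contained in A_5. The transitive groups of degree 5 contained in A_5 are: C_5 (5T1, order 5), D_5 (5T2, order 10), A_5 (5T4, order 60). By Dedekind's theorem, for a prime p not dividing disc(f) the degrees of the irreducible factors of f mod p form the cycle type of an element of G. Factoring f modulo the 14 such primes p <= 47 (skipping 11, which divides the discriminant), each new pattern first appears at: mod 2: f = (x^5 + x^3 + x^2 + x + 1), pattern 5; mod 23: f = (x + 5)(x + 19)(x + 20)(x + 21)(x + 22), pattern 1+1+1+1+1. No other pattern occurs in this range, so the set of observed cycle types is {5, 1+1+1+1+1}. The candidates containing elements of all these cycle types are C_5 (5T1) of order 5, D_5 (5T2) of order 10, A_5 (5T4) of order 60; the others are excluded. The observed types are precisely the cycle types that occur in C_5 (5T1). Each of the other remaining candidates has further cycle types, and by the Chebotarev density theorem the matching factorization patterns would occur for a proportion of primes equal to their share of the group: D_5 (5T2) additionally contains elements of type 2+2+1 (5 of its 10 elements, about 50% of primes); A_5 (5T4) additionally contains elements of type 3+1+1, 2+2+1 (35 of its 60 elements, about 58% of primes). None of the 14 primes tested shows any such pattern (for each of these groups the chance of that is below 10^-4), which rules them out. Hence G = C_5 (5T1), of order 5. The Galois group C_5 (5T1) has order 5, so the splitting field has degree 5 over Q.

5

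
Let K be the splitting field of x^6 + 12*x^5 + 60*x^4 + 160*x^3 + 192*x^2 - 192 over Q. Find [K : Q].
The degree of the splitting field over Q equals the order of the Galois group, so first determine the group. The polynomial f is an irreducible sextic over Q, so G = Gal(f/Q) is one of the 16 transitive subgroups 6T1, ..., 6T16 of S_6. The discriminant of f is 450868486864896 = 21233664^2, a perfect square, so G is contained in A_6. The transitive groups of degree 6 contained in A_6 are: A_4 (6T4, order 12), S_4 (6T7, order 24), (C_3 x C_3) : C_4 (6T10, order 36), PSL(2,5) (6T12, order 60), A_6 (6T15, order 360). By Dedekind's theorem, for a prime p not dividing disc(f) the degrees of the irreducible factors of f mod p form the cycle type of an element of G. Factoring f modulo the 33 such primes p <= 149 (skipping 2, 3, which divide the discriminant), each new pattern first appears at: mod 5: f = (x^3 + 3x^2 + 2x + 3)(x^3 + 4x^2 + x + 1), pattern 3+3; mod 17: f = (x + 6)(x + 15)(x^2 + 4x + 9)(x^2 + 4x + 15), pattern 2+2+1+1; mod 71: f = (x + 9)(x + 10)(x + 12)(x + 63)(x + 65)(x + 66), pattern 1+1+1+1+1+1. No other pattern occurs in this range, so the set of observed cycle types is {3+3, 2+2+1+1, 1+1+1+1+1+1}. The candidates containing elements of all these cycle types are A_4 (6T4) of order 12, S_4 (6T7) of order 24, (C_3 x C_3) : C_4 (6T10) of order 36, PSL(2,5) (6T12) of order 60, A_6 (6T15) of order 360; the others are excluded. The observed types are precisely the cycle types that occur in A_4 (6T4). Each of the other remaining candidates has further cycle types, and by the Chebotarev density theorem the matching factorization patterns would occur for a proportion of primes equal to their share of the group: S_4 (6T7) additionally contains elements of type 4+2 (6 of its 24 elements, about 25% of primes); (C_3 x C_3) : C_4 (6T10) additionally contains elements of type 4+2, 3+1+1+1 (22 of its 36 elements, about 61% of primes); PSL(2,5) (6T12) additionally contains elements of type 5+1 (24 of its 60 elements, about 40% of primes); A_6 (6T15) additionally contains elements of type 5+1, 4+2, 3+1+1+1 (274 of its 360 elements, about 76% of primes). None of the 33 primes tested shows any such pattern (for each of these groups the chance of that is below 10^-4), which rules them out. Hence G = A_4 (6T4), of order 12. The Galois group A_4 (6T4) has order 12, so the splitting field has degree 12 over Q.

12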